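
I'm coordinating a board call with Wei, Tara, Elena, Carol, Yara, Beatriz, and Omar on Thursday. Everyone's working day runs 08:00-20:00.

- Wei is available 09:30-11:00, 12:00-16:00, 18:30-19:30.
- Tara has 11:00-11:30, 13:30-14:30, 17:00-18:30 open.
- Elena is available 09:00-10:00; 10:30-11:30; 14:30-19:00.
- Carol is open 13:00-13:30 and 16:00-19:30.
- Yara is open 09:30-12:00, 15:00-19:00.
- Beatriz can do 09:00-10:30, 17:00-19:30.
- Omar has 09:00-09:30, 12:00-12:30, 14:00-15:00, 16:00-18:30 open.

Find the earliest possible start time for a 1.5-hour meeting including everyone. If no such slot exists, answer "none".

Wei ∩ Tara: 13:30-14:30.
Wei ∩ Tara ∩ Elena: ∅.
Wei ∩ Tara ∩ Elena ∩ Carol: ∅.
Wei ∩ Tara ∩ Elena ∩ Carol ∩ Yara: ∅.
Wei ∩ Tara ∩ Elena ∩ Carol ∩ Yara ∩ Beatriz: ∅.
Wei ∩ Tara ∩ Elena ∩ Carol ∩ Yara ∩ Beatriz ∩ Omar: ∅.
There is no time when everyone is free.
No common window is at least 90 minutes long.

none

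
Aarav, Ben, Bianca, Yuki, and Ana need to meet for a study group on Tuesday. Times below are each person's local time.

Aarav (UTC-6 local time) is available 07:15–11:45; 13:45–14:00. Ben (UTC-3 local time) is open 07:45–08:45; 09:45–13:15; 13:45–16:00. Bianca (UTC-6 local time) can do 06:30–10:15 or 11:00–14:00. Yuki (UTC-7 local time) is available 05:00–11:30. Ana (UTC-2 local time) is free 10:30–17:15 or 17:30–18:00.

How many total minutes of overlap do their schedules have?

225

Aarav in UTC: 13:15-17:45, 19:45-20:00 (add 6h to convert from UTC-6).
Ben in UTC: 10:45-11:45, 12:45-16:15, 16:45-19:00 (add 3h to convert from UTC-3).
Bianca in UTC: 12:30-16:15, 17:00-20:00 (add 6h to convert from UTC-6).
Yuki in UTC: 12:00-18:30 (add 7h to convert from UTC-7).
Ana in UTC: 12:30-19:15, 19:30-20:00 (add 2h to convert from UTC-2).
Aarav ∩ Ben: 13:15-16:15, 16:45-17:45.
Aarav ∩ Ben ∩ Bianca: 13:15-16:15, 17:00-17:45.
Aarav ∩ Ben ∩ Bianca ∩ Yuki: 13:15-16:15, 17:00-17:45.
Aarav ∩ Ben ∩ Bianca ∩ Yuki ∩ Ana: 13:15-16:15, 17:00-17:45.
Summing the common windows: 180 + 45 = 225 minutes.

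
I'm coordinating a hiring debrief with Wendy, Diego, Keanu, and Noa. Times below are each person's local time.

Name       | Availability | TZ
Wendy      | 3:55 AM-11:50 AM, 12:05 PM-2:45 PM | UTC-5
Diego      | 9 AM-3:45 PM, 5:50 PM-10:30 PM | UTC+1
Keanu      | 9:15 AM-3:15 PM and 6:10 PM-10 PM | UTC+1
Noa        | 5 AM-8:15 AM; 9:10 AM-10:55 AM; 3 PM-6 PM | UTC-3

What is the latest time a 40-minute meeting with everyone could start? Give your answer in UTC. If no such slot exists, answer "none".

Wendy in UTC: 08:55-16:50, 17:05-19:45 (add 5h to convert from UTC-5).
Diego in UTC: 08:00-14:45, 16:50-21:30 (subtract 1h to convert from UTC+1).
Keanu in UTC: 08:15-14:15, 17:10-21:00 (subtract 1h to convert from UTC+1).
Noa in UTC: 08:00-11:15, 12:10-13:55, 18:00-21:00 (add 3h to convert from UTC-3).
Wendy ∩ Diego: 08:55-14:45, 17:05-19:45.
Wendy ∩ Diego ∩ Keanu: 08:55-14:15, 17:10-19:45.
Wendy ∩ Diego ∩ Keanu ∩ Noa: 08:55-11:15, 12:10-13:55, 18:00-19:45.
Those are the intersection windows.
The last common window of at least 40 minutes is 18:00-19:45; a 40-minute meeting can start as late as 19:05 and still end by 19:45.

19:05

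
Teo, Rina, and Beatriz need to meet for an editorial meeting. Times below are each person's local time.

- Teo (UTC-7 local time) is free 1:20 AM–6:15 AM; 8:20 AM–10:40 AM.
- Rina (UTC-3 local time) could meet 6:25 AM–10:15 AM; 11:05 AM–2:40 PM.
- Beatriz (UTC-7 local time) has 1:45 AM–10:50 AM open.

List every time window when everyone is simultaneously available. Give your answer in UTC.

Teo in UTC: 08:20-13:15, 15:20-17:40 (add 7h to convert from UTC-7).
Rina in UTC: 09:25-13:15, 14:05-17:40 (add 3h to convert from UTC-3).
Beatriz in UTC: 08:45-17:50 (add 7h to convert from UTC-7).
Teo ∩ Rina: 09:25-13:15, 15:20-17:40.
Teo ∩ Rina ∩ Beatriz: 09:25-13:15, 15:20-17:40.

09:25-13:15, 15:20-17:40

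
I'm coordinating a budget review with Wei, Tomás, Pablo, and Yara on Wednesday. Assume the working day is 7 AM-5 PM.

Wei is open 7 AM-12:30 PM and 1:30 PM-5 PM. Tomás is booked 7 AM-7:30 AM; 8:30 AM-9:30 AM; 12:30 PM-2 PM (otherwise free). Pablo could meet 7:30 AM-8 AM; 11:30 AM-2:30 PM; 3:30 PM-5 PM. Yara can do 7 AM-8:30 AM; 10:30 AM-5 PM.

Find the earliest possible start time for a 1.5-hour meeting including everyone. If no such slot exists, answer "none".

Wei free: 07:00-12:30, 13:30-17:00.
Tomás free: 07:30-08:30, 09:30-12:30, 14:00-17:00 (invert busy blocks within the working day).
Pablo free: 07:30-08:00, 11:30-14:30, 15:30-17:00.
Yara free: 07:00-08:30, 10:30-17:00.
Wei ∩ Tomás: 07:30-08:30, 09:30-12:30, 14:00-17:00.
Wei ∩ Tomás ∩ Pablo: 07:30-08:00, 11:30-12:30, 14:00-14:30, 15:30-17:00.
Wei ∩ Tomás ∩ Pablo ∩ Yara: 07:30-08:00, 11:30-12:30, 14:00-14:30, 15:30-17:00.
Those are the intersection windows.
The first common window of at least 90 minutes is 15:30-17:00, so the earliest start is 15:30.

15:30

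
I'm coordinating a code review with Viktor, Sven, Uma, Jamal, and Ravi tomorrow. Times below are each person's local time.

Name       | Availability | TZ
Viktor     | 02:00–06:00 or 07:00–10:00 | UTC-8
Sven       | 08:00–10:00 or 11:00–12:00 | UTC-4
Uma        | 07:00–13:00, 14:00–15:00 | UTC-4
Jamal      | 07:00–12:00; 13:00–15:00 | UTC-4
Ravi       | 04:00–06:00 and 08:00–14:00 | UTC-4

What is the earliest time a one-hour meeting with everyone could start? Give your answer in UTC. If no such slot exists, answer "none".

Viktor in UTC: 10:00-14:00, 15:00-18:00 (add 8h to convert from UTC-8).
Sven in UTC: 12:00-14:00, 15:00-16:00 (add 4h to convert from UTC-4).
Uma in UTC: 11:00-17:00, 18:00-19:00 (add 4h to convert from UTC-4).
Jamal in UTC: 11:00-16:00, 17:00-19:00 (add 4h to convert from UTC-4).
Ravi in UTC: 08:00-10:00, 12:00-18:00 (add 4h to convert from UTC-4).
Viktor ∩ Sven: 12:00-14:00, 15:00-16:00.
Viktor ∩ Sven ∩ Uma: 12:00-14:00, 15:00-16:00.
Viktor ∩ Sven ∩ Uma ∩ Jamal: 12:00-14:00, 15:00-16:00.
Viktor ∩ Sven ∩ Uma ∩ Jamal ∩ Ravi: 12:00-14:00, 15:00-16:00.
Those are the intersection windows.
The first common window of at least 60 minutes is 12:00-14:00, so the earliest start is 12:00.

12:00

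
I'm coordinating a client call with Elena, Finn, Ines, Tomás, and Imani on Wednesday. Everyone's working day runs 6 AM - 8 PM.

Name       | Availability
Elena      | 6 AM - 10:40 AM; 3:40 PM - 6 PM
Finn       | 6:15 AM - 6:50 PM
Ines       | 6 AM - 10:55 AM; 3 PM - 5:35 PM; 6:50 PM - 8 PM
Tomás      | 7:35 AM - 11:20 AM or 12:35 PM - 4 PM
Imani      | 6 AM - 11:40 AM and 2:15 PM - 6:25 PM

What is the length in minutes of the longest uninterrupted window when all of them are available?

Elena ∩ Finn: 06:15-10:40, 15:40-18:00.
Elena ∩ Finn ∩ Ines: 06:15-10:40, 15:40-17:35.
Elena ∩ Finn ∩ Ines ∩ Tomás: 07:35-10:40, 15:40-16:00.
Elena ∩ Finn ∩ Ines ∩ Tomás ∩ Imani: 07:35-10:40, 15:40-16:00.
Those are the intersection windows.
The longest is 07:35-10:40 at 185 minutes.

185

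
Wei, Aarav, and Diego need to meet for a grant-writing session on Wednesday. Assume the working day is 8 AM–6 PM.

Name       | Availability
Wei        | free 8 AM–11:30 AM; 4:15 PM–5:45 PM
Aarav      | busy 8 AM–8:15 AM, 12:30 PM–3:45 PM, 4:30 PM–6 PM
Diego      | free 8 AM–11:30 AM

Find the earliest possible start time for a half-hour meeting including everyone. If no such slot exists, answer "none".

08:15

Wei free: 08:00-11:30, 16:15-17:45.
Aarav free: 08:15-12:30, 15:45-16:30 (invert busy blocks within the working day).
Diego free: 08:00-11:30.
Wei ∩ Aarav: 08:15-11:30, 16:15-16:30.
Wei ∩ Aarav ∩ Diego: 08:15-11:30.
Those are the intersection windows.
The first common window of at least 30 minutes is 08:15-11:30, so the earliest start is 08:15.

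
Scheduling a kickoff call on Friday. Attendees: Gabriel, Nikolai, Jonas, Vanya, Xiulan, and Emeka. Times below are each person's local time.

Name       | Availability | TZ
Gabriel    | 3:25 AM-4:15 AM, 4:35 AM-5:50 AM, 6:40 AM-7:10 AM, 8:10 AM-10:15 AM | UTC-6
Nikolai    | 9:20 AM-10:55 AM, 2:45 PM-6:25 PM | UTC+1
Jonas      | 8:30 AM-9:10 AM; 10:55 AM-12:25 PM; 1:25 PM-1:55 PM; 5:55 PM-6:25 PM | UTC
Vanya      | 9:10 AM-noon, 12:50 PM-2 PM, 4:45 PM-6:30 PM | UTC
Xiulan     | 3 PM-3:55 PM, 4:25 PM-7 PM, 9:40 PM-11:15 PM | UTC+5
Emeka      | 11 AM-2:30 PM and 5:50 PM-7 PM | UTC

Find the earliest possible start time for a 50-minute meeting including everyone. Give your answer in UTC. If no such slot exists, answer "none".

Gabriel in UTC: 09:25-10:15, 10:35-11:50, 12:40-13:10, 14:10-16:15 (add 6h to convert from UTC-6).
Nikolai in UTC: 08:20-09:55, 13:45-17:25 (subtract 1h to convert from UTC+1).
Jonas in UTC: 08:30-09:10, 10:55-12:25, 13:25-13:55, 17:55-18:25.
Vanya in UTC: 09:10-12:00, 12:50-14:00, 16:45-18:30.
Xiulan in UTC: 10:00-10:55, 11:25-14:00, 16:40-18:15 (subtract 5h to convert from UTC+5).
Emeka in UTC: 11:00-14:30, 17:50-19:00.
Gabriel ∩ Nikolai: 09:25-09:55, 14:10-16:15.
Gabriel ∩ Nikolai ∩ Jonas: ∅.
Gabriel ∩ Nikolai ∩ Jonas ∩ Vanya: ∅.
Gabriel ∩ Nikolai ∩ Jonas ∩ Vanya ∩ Xiulan: ∅.
Gabriel ∩ Nikolai ∩ Jonas ∩ Vanya ∩ Xiulan ∩ Emeka: ∅.
There is no time when everyone is free.
No common window is at least 50 minutes long.

none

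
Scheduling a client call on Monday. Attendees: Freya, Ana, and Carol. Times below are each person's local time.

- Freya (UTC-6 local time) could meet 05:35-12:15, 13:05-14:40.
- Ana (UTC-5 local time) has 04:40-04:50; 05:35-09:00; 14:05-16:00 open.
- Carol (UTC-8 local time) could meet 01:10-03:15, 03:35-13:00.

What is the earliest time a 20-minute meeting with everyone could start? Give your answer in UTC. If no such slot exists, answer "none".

Freya in UTC: 11:35-18:15, 19:05-20:40 (add 6h to convert from UTC-6).
Ana in UTC: 09:40-09:50, 10:35-14:00, 19:05-21:00 (add 5h to convert from UTC-5).
Carol in UTC: 09:10-11:15, 11:35-21:00 (add 8h to convert from UTC-8).
Freya ∩ Ana: 11:35-14:00, 19:05-20:40.
Freya ∩ Ana ∩ Carol: 11:35-14:00, 19:05-20:40.
The first common window of at least 20 minutes is 11:35-14:00, so the earliest start is 11:35.

11:35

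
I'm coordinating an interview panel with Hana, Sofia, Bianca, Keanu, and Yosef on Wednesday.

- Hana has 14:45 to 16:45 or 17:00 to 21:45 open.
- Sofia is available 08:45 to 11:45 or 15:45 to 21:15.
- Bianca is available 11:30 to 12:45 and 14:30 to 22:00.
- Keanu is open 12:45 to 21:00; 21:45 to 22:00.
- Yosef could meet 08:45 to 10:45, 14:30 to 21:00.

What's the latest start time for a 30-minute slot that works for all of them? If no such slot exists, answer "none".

20:30

Hana ∩ Sofia: 15:45-16:45, 17:00-21:15.
Hana ∩ Sofia ∩ Bianca: 15:45-16:45, 17:00-21:15.
Hana ∩ Sofia ∩ Bianca ∩ Keanu: 15:45-16:45, 17:00-21:00.
Hana ∩ Sofia ∩ Bianca ∩ Keanu ∩ Yosef: 15:45-16:45, 17:00-21:00.
Those are the intersection windows.
The last common window of at least 30 minutes is 17:00-21:00; a 30-minute meeting can start as late as 20:30 and still end by 21:00.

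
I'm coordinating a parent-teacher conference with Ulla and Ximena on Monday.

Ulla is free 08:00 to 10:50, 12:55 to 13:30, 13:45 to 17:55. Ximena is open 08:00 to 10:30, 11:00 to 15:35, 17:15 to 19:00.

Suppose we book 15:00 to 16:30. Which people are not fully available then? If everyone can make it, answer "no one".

Ximena

Ulla: free for 15:00-16:30. Ximena: not fully free for 15:00-16:30.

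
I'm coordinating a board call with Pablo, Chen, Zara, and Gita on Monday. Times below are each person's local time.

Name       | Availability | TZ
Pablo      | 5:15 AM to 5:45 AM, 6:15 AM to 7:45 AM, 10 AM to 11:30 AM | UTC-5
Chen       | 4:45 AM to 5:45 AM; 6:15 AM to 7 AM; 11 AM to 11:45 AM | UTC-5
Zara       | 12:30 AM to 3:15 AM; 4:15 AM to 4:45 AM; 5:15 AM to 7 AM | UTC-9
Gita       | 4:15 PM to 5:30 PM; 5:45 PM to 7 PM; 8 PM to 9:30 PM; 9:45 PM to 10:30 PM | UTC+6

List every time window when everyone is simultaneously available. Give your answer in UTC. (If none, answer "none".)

10:15-10:45, 11:15-11:30, 11:45-12:00

Pablo in UTC: 10:15-10:45, 11:15-12:45, 15:00-16:30 (add 5h to convert from UTC-5).
Chen in UTC: 09:45-10:45, 11:15-12:00, 16:00-16:45 (add 5h to convert from UTC-5).
Zara in UTC: 09:30-12:15, 13:15-13:45, 14:15-16:00 (add 9h to convert from UTC-9).
Gita in UTC: 10:15-11:30, 11:45-13:00, 14:00-15:30, 15:45-16:30 (subtract 6h to convert from UTC+6).
Pablo ∩ Chen: 10:15-10:45, 11:15-12:00, 16:00-16:30.
Pablo ∩ Chen ∩ Zara: 10:15-10:45, 11:15-12:00.
Pablo ∩ Chen ∩ Zara ∩ Gita: 10:15-10:45, 11:15-11:30, 11:45-12:00.
So the common availability across everyone is 10:15-10:45, 11:15-11:30, 11:45-12:00.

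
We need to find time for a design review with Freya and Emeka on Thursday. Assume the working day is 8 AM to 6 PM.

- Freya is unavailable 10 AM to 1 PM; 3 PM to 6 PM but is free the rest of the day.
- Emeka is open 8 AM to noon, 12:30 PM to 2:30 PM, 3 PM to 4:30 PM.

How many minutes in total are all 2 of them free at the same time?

Freya free: 08:00-10:00, 13:00-15:00 (invert busy blocks within the working day).
Emeka free: 08:00-12:00, 12:30-14:30, 15:00-16:30.
Freya ∩ Emeka: 08:00-10:00, 13:00-14:30.
Summing the common windows: 120 + 90 = 210 minutes.

210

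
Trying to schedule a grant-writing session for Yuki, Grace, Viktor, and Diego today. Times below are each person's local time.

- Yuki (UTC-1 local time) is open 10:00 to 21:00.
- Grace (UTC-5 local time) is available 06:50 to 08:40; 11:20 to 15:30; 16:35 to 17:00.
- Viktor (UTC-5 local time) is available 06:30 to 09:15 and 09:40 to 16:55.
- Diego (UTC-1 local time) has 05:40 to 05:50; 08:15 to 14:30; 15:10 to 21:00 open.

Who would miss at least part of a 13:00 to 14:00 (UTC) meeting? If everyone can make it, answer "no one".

Grace

Yuki in UTC: 11:00-22:00 (add 1h to convert from UTC-1).
Grace in UTC: 11:50-13:40, 16:20-20:30, 21:35-22:00 (add 5h to convert from UTC-5).
Viktor in UTC: 11:30-14:15, 14:40-21:55 (add 5h to convert from UTC-5).
Diego in UTC: 06:40-06:50, 09:15-15:30, 16:10-22:00 (add 1h to convert from UTC-1).
Yuki: free for 13:00-14:00. Grace: not fully free for 13:00-14:00. Viktor: free for 13:00-14:00. Diego: free for 13:00-14:00.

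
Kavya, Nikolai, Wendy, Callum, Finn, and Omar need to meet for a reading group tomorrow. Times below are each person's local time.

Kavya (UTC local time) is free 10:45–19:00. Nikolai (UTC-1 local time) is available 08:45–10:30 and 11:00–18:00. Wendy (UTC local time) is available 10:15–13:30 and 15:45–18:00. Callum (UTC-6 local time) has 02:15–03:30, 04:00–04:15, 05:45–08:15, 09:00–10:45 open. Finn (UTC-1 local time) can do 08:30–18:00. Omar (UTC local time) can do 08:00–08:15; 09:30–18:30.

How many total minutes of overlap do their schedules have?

150

Kavya in UTC: 10:45-19:00.
Nikolai in UTC: 09:45-11:30, 12:00-19:00 (add 1h to convert from UTC-1).
Wendy in UTC: 10:15-13:30, 15:45-18:00.
Callum in UTC: 08:15-09:30, 10:00-10:15, 11:45-14:15, 15:00-16:45 (add 6h to convert from UTC-6).
Finn in UTC: 09:30-19:00 (add 1h to convert from UTC-1).
Omar in UTC: 08:00-08:15, 09:30-18:30.
Kavya ∩ Nikolai: 10:45-11:30, 12:00-19:00.
Kavya ∩ Nikolai ∩ Wendy: 10:45-11:30, 12:00-13:30, 15:45-18:00.
Kavya ∩ Nikolai ∩ Wendy ∩ Callum: 12:00-13:30, 15:45-16:45.
Kavya ∩ Nikolai ∩ Wendy ∩ Callum ∩ Finn: 12:00-13:30, 15:45-16:45.
Kavya ∩ Nikolai ∩ Wendy ∩ Callum ∩ Finn ∩ Omar: 12:00-13:30, 15:45-16:45.
So the common availability across everyone is 12:00-13:30, 15:45-16:45.
Summing the common windows: 90 + 60 = 150 minutes.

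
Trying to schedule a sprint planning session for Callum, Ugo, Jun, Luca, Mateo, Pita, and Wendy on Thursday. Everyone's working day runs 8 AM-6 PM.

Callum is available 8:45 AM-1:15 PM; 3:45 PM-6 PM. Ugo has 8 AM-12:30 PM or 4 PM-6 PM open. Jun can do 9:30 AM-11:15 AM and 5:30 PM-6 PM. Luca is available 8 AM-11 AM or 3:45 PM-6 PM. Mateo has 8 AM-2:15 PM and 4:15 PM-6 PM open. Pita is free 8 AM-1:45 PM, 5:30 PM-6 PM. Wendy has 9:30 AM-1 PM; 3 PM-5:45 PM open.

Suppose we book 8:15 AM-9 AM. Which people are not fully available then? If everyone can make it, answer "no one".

Callum, Jun, Wendy

Callum: not fully free for 08:15-09:00. Ugo: free for 08:15-09:00. Jun: not fully free for 08:15-09:00. Luca: free for 08:15-09:00. Mateo: free for 08:15-09:00. Pita: free for 08:15-09:00. Wendy: not fully free for 08:15-09:00.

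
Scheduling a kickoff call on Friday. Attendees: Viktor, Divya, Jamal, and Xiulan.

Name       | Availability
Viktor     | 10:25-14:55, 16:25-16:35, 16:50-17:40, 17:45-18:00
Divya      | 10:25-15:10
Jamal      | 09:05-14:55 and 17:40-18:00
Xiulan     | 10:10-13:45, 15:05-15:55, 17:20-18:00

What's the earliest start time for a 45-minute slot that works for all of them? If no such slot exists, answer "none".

Viktor ∩ Divya: 10:25-14:55.
Viktor ∩ Divya ∩ Jamal: 10:25-14:55.
Viktor ∩ Divya ∩ Jamal ∩ Xiulan: 10:25-13:45.
The first common window of at least 45 minutes is 10:25-13:45, so the earliest start is 10:25.

10:25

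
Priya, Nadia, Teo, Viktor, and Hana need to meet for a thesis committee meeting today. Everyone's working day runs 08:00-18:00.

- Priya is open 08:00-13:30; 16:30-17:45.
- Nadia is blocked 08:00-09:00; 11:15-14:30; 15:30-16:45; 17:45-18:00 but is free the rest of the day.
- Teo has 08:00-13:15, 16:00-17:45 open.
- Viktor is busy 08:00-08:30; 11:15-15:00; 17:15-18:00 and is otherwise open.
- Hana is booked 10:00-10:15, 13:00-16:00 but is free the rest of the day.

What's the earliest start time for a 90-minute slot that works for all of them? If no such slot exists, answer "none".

none

Priya free: 08:00-13:30, 16:30-17:45.
Nadia free: 09:00-11:15, 14:30-15:30, 16:45-17:45 (invert busy blocks within the working day).
Teo free: 08:00-13:15, 16:00-17:45.
Viktor free: 08:30-11:15, 15:00-17:15 (invert busy blocks within the working day).
Hana free: 08:00-10:00, 10:15-13:00, 16:00-18:00 (invert busy blocks within the working day).
Priya ∩ Nadia: 09:00-11:15, 16:45-17:45.
Priya ∩ Nadia ∩ Teo: 09:00-11:15, 16:45-17:45.
Priya ∩ Nadia ∩ Teo ∩ Viktor: 09:00-11:15, 16:45-17:15.
Priya ∩ Nadia ∩ Teo ∩ Viktor ∩ Hana: 09:00-10:00, 10:15-11:15, 16:45-17:15.
No common window is at least 90 minutes long.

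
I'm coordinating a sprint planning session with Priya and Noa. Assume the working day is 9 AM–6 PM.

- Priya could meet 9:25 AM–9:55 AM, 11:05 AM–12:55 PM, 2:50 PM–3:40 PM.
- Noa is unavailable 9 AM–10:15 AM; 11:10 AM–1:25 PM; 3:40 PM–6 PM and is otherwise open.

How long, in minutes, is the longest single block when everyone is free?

Priya free: 09:25-09:55, 11:05-12:55, 14:50-15:40.
Noa free: 10:15-11:10, 13:25-15:40 (invert busy blocks within the working day).
Priya ∩ Noa: 11:05-11:10, 14:50-15:40.
The longest is 14:50-15:40 at 50 minutes.

50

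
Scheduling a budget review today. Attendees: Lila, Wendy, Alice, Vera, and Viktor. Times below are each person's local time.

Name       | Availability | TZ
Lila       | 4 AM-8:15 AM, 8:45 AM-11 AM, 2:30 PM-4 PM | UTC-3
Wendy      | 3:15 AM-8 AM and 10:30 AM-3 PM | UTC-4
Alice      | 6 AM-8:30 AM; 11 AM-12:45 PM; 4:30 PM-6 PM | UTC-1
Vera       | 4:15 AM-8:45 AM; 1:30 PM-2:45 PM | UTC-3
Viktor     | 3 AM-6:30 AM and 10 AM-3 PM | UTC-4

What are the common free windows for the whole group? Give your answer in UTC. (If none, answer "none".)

07:15-09:30, 17:30-17:45

Lila in UTC: 07:00-11:15, 11:45-14:00, 17:30-19:00 (add 3h to convert from UTC-3).
Wendy in UTC: 07:15-12:00, 14:30-19:00 (add 4h to convert from UTC-4).
Alice in UTC: 07:00-09:30, 12:00-13:45, 17:30-19:00 (add 1h to convert from UTC-1).
Vera in UTC: 07:15-11:45, 16:30-17:45 (add 3h to convert from UTC-3).
Viktor in UTC: 07:00-10:30, 14:00-19:00 (add 4h to convert from UTC-4).
Lila ∩ Wendy: 07:15-11:15, 11:45-12:00, 17:30-19:00.
Lila ∩ Wendy ∩ Alice: 07:15-09:30, 17:30-19:00.
Lila ∩ Wendy ∩ Alice ∩ Vera: 07:15-09:30, 17:30-17:45.
Lila ∩ Wendy ∩ Alice ∩ Vera ∩ Viktor: 07:15-09:30, 17:30-17:45.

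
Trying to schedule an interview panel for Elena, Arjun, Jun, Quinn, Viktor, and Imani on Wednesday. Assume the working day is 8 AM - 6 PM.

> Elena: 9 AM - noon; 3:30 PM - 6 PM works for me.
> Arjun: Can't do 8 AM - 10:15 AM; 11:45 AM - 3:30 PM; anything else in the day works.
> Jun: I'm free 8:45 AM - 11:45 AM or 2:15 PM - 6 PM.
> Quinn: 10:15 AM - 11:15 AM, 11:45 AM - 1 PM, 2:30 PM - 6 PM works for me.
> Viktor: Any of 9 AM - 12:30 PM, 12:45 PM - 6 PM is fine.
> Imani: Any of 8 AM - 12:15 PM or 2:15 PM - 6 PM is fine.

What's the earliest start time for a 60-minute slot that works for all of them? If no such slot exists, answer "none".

Elena free: 09:00-12:00, 15:30-18:00.
Arjun free: 10:15-11:45, 15:30-18:00 (invert busy blocks within the working day).
Jun free: 08:45-11:45, 14:15-18:00.
Quinn free: 10:15-11:15, 11:45-13:00, 14:30-18:00.
Viktor free: 09:00-12:30, 12:45-18:00.
Imani free: 08:00-12:15, 14:15-18:00.
Elena ∩ Arjun: 10:15-11:45, 15:30-18:00.
Elena ∩ Arjun ∩ Jun: 10:15-11:45, 15:30-18:00.
Elena ∩ Arjun ∩ Jun ∩ Quinn: 10:15-11:15, 15:30-18:00.
Elena ∩ Arjun ∩ Jun ∩ Quinn ∩ Viktor: 10:15-11:15, 15:30-18:00.
Elena ∩ Arjun ∩ Jun ∩ Quinn ∩ Viktor ∩ Imani: 10:15-11:15, 15:30-18:00.
The first common window of at least 60 minutes is 10:15-11:15, so the earliest start is 10:15.

10:15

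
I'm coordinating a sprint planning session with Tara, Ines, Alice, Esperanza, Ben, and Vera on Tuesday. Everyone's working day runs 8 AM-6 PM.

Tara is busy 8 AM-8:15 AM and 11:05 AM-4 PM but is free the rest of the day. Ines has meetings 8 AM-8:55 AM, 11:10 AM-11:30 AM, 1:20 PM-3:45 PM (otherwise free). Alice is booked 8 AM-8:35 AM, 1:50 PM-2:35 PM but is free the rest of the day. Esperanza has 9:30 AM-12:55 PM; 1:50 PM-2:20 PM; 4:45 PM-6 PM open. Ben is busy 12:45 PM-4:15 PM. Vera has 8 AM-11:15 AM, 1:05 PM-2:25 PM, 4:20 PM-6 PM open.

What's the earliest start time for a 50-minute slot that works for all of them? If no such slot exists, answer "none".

Tara free: 08:15-11:05, 16:00-18:00 (invert busy blocks within the working day).
Ines free: 08:55-11:10, 11:30-13:20, 15:45-18:00 (invert busy blocks within the working day).
Alice free: 08:35-13:50, 14:35-18:00 (invert busy blocks within the working day).
Esperanza free: 09:30-12:55, 13:50-14:20, 16:45-18:00.
Ben free: 08:00-12:45, 16:15-18:00 (invert busy blocks within the working day).
Vera free: 08:00-11:15, 13:05-14:25, 16:20-18:00.
Tara ∩ Ines: 08:55-11:05, 16:00-18:00.
Tara ∩ Ines ∩ Alice: 08:55-11:05, 16:00-18:00.
Tara ∩ Ines ∩ Alice ∩ Esperanza: 09:30-11:05, 16:45-18:00.
Tara ∩ Ines ∩ Alice ∩ Esperanza ∩ Ben: 09:30-11:05, 16:45-18:00.
Tara ∩ Ines ∩ Alice ∩ Esperanza ∩ Ben ∩ Vera: 09:30-11:05, 16:45-18:00.
The first common window of at least 50 minutes is 09:30-11:05, so the earliest start is 09:30.

09:30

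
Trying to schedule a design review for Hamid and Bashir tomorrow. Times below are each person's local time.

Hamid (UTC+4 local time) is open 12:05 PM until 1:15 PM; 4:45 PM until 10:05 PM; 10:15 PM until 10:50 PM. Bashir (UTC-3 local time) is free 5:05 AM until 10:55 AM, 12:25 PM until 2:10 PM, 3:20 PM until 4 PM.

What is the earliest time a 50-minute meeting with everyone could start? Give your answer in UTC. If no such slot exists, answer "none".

Hamid in UTC: 08:05-09:15, 12:45-18:05, 18:15-18:50 (subtract 4h to convert from UTC+4).
Bashir in UTC: 08:05-13:55, 15:25-17:10, 18:20-19:00 (add 3h to convert from UTC-3).
Hamid ∩ Bashir: 08:05-09:15, 12:45-13:55, 15:25-17:10, 18:20-18:50.
So the common availability across everyone is 08:05-09:15, 12:45-13:55, 15:25-17:10, 18:20-18:50.
The first common window of at least 50 minutes is 08:05-09:15, so the earliest start is 08:05.

08:05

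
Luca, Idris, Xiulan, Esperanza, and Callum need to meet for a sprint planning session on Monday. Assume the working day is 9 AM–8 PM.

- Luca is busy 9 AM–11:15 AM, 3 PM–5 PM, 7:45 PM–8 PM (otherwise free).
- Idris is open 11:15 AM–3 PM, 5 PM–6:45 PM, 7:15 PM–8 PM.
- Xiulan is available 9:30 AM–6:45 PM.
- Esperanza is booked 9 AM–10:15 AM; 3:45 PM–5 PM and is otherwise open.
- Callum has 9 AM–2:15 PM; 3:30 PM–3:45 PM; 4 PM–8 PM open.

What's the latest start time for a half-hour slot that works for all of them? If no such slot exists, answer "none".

Luca free: 11:15-15:00, 17:00-19:45 (invert busy blocks within the working day).
Idris free: 11:15-15:00, 17:00-18:45, 19:15-20:00.
Xiulan free: 09:30-18:45.
Esperanza free: 10:15-15:45, 17:00-20:00 (invert busy blocks within the working day).
Callum free: 09:00-14:15, 15:30-15:45, 16:00-20:00.
Luca ∩ Idris: 11:15-15:00, 17:00-18:45, 19:15-19:45.
Luca ∩ Idris ∩ Xiulan: 11:15-15:00, 17:00-18:45.
Luca ∩ Idris ∩ Xiulan ∩ Esperanza: 11:15-15:00, 17:00-18:45.
Luca ∩ Idris ∩ Xiulan ∩ Esperanza ∩ Callum: 11:15-14:15, 17:00-18:45.
The last common window of at least 30 minutes is 17:00-18:45; a 30-minute meeting can start as late as 18:15 and still end by 18:45.

18:15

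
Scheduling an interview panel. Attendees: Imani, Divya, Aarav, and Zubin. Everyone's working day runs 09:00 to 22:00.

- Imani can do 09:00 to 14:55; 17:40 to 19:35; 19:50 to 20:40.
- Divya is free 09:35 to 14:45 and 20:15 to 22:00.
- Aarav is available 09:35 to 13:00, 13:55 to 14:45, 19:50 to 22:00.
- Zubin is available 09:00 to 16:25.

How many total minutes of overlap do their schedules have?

255

Imani ∩ Divya: 09:35-14:45, 20:15-20:40.
Imani ∩ Divya ∩ Aarav: 09:35-13:00, 13:55-14:45, 20:15-20:40.
Imani ∩ Divya ∩ Aarav ∩ Zubin: 09:35-13:00, 13:55-14:45.
Those are the intersection windows.
Summing the common windows: 205 + 50 = 255 minutes.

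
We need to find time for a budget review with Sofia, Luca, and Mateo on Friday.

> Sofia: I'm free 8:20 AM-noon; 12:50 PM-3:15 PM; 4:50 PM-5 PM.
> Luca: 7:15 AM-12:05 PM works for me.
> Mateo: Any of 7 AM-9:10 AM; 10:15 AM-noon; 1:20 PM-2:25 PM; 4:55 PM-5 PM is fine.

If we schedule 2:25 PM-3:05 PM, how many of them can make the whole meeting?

Sofia can make the full 14:25-15:05 slot — that's 1.

1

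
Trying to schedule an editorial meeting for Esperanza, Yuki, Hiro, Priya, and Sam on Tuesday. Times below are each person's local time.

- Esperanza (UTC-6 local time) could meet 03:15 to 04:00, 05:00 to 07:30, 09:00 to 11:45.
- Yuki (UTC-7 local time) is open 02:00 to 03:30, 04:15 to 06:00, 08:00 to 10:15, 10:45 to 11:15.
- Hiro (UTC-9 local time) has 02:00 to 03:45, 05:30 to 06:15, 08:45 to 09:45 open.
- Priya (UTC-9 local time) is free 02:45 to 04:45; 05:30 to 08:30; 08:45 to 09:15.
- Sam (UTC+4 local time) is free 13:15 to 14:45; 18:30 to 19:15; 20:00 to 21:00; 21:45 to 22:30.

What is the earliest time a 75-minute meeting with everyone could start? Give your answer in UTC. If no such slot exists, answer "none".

none

Esperanza in UTC: 09:15-10:00, 11:00-13:30, 15:00-17:45 (add 6h to convert from UTC-6).
Yuki in UTC: 09:00-10:30, 11:15-13:00, 15:00-17:15, 17:45-18:15 (add 7h to convert from UTC-7).
Hiro in UTC: 11:00-12:45, 14:30-15:15, 17:45-18:45 (add 9h to convert from UTC-9).
Priya in UTC: 11:45-13:45, 14:30-17:30, 17:45-18:15 (add 9h to convert from UTC-9).
Sam in UTC: 09:15-10:45, 14:30-15:15, 16:00-17:00, 17:45-18:30 (subtract 4h to convert from UTC+4).
Esperanza ∩ Yuki: 09:15-10:00, 11:15-13:00, 15:00-17:15.
Esperanza ∩ Yuki ∩ Hiro: 11:15-12:45, 15:00-15:15.
Esperanza ∩ Yuki ∩ Hiro ∩ Priya: 11:45-12:45, 15:00-15:15.
Esperanza ∩ Yuki ∩ Hiro ∩ Priya ∩ Sam: 15:00-15:15.
Those are the intersection windows.
No common window is at least 75 minutes long.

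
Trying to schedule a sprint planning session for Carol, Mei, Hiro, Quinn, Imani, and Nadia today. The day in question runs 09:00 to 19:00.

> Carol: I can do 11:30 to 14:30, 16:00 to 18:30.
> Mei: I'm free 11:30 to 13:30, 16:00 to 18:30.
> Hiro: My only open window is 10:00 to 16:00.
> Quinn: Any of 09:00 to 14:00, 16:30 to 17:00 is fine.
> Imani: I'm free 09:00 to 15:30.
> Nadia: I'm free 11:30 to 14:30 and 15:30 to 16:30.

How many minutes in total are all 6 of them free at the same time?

Carol ∩ Mei: 11:30-13:30, 16:00-18:30.
Carol ∩ Mei ∩ Hiro: 11:30-13:30.
Carol ∩ Mei ∩ Hiro ∩ Quinn: 11:30-13:30.
Carol ∩ Mei ∩ Hiro ∩ Quinn ∩ Imani: 11:30-13:30.
Carol ∩ Mei ∩ Hiro ∩ Quinn ∩ Imani ∩ Nadia: 11:30-13:30.
So the common availability across everyone is 11:30-13:30.
That's a single block of 120 minutes.

120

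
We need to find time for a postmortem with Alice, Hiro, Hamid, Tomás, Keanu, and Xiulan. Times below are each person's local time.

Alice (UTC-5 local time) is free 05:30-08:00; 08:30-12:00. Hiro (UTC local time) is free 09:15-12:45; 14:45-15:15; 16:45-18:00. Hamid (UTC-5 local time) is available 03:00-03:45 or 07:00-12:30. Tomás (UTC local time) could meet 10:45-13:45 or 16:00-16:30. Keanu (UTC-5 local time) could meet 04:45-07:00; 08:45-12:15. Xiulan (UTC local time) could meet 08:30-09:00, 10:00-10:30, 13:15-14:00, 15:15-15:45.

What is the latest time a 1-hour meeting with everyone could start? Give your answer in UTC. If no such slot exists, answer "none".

Alice in UTC: 10:30-13:00, 13:30-17:00 (add 5h to convert from UTC-5).
Hiro in UTC: 09:15-12:45, 14:45-15:15, 16:45-18:00.
Hamid in UTC: 08:00-08:45, 12:00-17:30 (add 5h to convert from UTC-5).
Tomás in UTC: 10:45-13:45, 16:00-16:30.
Keanu in UTC: 09:45-12:00, 13:45-17:15 (add 5h to convert from UTC-5).
Xiulan in UTC: 08:30-09:00, 10:00-10:30, 13:15-14:00, 15:15-15:45.
Alice ∩ Hiro: 10:30-12:45, 14:45-15:15, 16:45-17:00.
Alice ∩ Hiro ∩ Hamid: 12:00-12:45, 14:45-15:15, 16:45-17:00.
Alice ∩ Hiro ∩ Hamid ∩ Tomás: 12:00-12:45.
Alice ∩ Hiro ∩ Hamid ∩ Tomás ∩ Keanu: ∅.
Alice ∩ Hiro ∩ Hamid ∩ Tomás ∩ Keanu ∩ Xiulan: ∅.
There is no time when everyone is free.
No common window is at least 60 minutes long.

none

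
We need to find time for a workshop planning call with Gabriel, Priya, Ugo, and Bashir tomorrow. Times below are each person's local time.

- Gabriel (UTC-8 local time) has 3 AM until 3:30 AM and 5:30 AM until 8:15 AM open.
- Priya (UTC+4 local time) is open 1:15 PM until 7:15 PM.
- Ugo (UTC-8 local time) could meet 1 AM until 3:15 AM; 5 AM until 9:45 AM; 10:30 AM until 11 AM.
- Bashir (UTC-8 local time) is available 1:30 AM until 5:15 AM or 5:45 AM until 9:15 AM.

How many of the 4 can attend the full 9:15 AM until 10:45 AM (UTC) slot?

2

Gabriel in UTC: 11:00-11:30, 13:30-16:15 (add 8h to convert from UTC-8).
Priya in UTC: 09:15-15:15 (subtract 4h to convert from UTC+4).
Ugo in UTC: 09:00-11:15, 13:00-17:45, 18:30-19:00 (add 8h to convert from UTC-8).
Bashir in UTC: 09:30-13:15, 13:45-17:15 (add 8h to convert from UTC-8).
Priya and Ugo can make the full 09:15-10:45 slot — that's 2.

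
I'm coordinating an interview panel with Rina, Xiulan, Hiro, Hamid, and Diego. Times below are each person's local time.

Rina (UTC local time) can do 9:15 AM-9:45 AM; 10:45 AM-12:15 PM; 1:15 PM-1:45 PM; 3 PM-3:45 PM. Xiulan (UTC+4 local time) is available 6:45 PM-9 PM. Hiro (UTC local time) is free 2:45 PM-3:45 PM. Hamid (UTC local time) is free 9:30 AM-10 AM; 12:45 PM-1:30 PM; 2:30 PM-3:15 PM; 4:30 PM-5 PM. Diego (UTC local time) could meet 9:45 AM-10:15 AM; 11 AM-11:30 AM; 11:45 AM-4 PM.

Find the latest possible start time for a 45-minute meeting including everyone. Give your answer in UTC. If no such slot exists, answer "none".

Rina in UTC: 09:15-09:45, 10:45-12:15, 13:15-13:45, 15:00-15:45.
Xiulan in UTC: 14:45-17:00 (subtract 4h to convert from UTC+4).
Hiro in UTC: 14:45-15:45.
Hamid in UTC: 09:30-10:00, 12:45-13:30, 14:30-15:15, 16:30-17:00.
Diego in UTC: 09:45-10:15, 11:00-11:30, 11:45-16:00.
Rina ∩ Xiulan: 15:00-15:45.
Rina ∩ Xiulan ∩ Hiro: 15:00-15:45.
Rina ∩ Xiulan ∩ Hiro ∩ Hamid: 15:00-15:15.
Rina ∩ Xiulan ∩ Hiro ∩ Hamid ∩ Diego: 15:00-15:15.
No common window is at least 45 minutes long.

none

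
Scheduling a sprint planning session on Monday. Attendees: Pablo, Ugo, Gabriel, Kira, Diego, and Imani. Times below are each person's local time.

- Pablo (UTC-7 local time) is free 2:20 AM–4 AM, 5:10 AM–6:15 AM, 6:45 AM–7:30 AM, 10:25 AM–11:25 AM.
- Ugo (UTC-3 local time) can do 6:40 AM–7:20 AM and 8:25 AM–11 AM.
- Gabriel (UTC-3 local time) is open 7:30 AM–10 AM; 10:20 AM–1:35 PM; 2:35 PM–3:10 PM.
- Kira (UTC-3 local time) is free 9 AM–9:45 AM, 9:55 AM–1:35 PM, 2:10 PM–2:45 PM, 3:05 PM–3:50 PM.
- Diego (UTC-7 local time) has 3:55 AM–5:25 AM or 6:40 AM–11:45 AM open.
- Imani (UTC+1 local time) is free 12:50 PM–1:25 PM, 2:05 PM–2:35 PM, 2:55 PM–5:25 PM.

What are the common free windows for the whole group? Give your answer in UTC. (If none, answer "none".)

Pablo in UTC: 09:20-11:00, 12:10-13:15, 13:45-14:30, 17:25-18:25 (add 7h to convert from UTC-7).
Ugo in UTC: 09:40-10:20, 11:25-14:00 (add 3h to convert from UTC-3).
Gabriel in UTC: 10:30-13:00, 13:20-16:35, 17:35-18:10 (add 3h to convert from UTC-3).
Kira in UTC: 12:00-12:45, 12:55-16:35, 17:10-17:45, 18:05-18:50 (add 3h to convert from UTC-3).
Diego in UTC: 10:55-12:25, 13:40-18:45 (add 7h to convert from UTC-7).
Imani in UTC: 11:50-12:25, 13:05-13:35, 13:55-16:25 (subtract 1h to convert from UTC+1).
Pablo ∩ Ugo: 09:40-10:20, 12:10-13:15, 13:45-14:00.
Pablo ∩ Ugo ∩ Gabriel: 12:10-13:00, 13:45-14:00.
Pablo ∩ Ugo ∩ Gabriel ∩ Kira: 12:10-12:45, 12:55-13:00, 13:45-14:00.
Pablo ∩ Ugo ∩ Gabriel ∩ Kira ∩ Diego: 12:10-12:25, 13:45-14:00.
Pablo ∩ Ugo ∩ Gabriel ∩ Kira ∩ Diego ∩ Imani: 12:10-12:25, 13:55-14:00.

12:10-12:25, 13:55-14:00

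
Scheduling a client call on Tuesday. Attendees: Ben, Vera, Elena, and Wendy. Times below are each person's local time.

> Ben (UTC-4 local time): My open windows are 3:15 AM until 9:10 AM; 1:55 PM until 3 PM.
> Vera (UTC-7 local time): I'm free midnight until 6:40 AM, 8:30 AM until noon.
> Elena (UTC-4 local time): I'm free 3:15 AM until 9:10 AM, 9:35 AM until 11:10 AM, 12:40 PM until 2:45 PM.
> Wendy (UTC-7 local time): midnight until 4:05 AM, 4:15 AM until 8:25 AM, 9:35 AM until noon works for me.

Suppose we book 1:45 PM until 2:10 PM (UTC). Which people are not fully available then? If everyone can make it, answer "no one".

Ben in UTC: 07:15-13:10, 17:55-19:00 (add 4h to convert from UTC-4).
Vera in UTC: 07:00-13:40, 15:30-19:00 (add 7h to convert from UTC-7).
Elena in UTC: 07:15-13:10, 13:35-15:10, 16:40-18:45 (add 4h to convert from UTC-4).
Wendy in UTC: 07:00-11:05, 11:15-15:25, 16:35-19:00 (add 7h to convert from UTC-7).
Ben: not fully free for 13:45-14:10. Vera: not fully free for 13:45-14:10. Elena: free for 13:45-14:10. Wendy: free for 13:45-14:10.

Ben, Vera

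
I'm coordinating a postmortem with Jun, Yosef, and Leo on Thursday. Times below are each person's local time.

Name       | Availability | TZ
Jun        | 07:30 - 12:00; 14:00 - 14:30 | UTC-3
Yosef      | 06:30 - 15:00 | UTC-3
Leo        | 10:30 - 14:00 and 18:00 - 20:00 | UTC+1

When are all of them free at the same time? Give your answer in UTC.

Jun in UTC: 10:30-15:00, 17:00-17:30 (add 3h to convert from UTC-3).
Yosef in UTC: 09:30-18:00 (add 3h to convert from UTC-3).
Leo in UTC: 09:30-13:00, 17:00-19:00 (subtract 1h to convert from UTC+1).
Jun ∩ Yosef: 10:30-15:00, 17:00-17:30.
Jun ∩ Yosef ∩ Leo: 10:30-13:00, 17:00-17:30.

10:30-13:00, 17:00-17:30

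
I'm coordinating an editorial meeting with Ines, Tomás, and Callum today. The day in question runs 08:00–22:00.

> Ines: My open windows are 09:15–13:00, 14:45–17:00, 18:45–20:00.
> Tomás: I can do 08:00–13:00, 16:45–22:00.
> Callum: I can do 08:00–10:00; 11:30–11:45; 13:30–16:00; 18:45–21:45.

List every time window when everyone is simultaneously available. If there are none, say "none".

Ines ∩ Tomás: 09:15-13:00, 16:45-17:00, 18:45-20:00.
Ines ∩ Tomás ∩ Callum: 09:15-10:00, 11:30-11:45, 18:45-20:00.
So the common availability across everyone is 09:15-10:00, 11:30-11:45, 18:45-20:00.

09:15-10:00, 11:30-11:45, 18:45-20:00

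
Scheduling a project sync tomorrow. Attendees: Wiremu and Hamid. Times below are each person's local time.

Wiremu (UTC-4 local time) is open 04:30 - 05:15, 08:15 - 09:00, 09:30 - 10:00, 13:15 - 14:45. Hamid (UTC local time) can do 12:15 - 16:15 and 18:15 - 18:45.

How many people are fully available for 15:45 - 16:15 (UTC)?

1

Wiremu in UTC: 08:30-09:15, 12:15-13:00, 13:30-14:00, 17:15-18:45 (add 4h to convert from UTC-4).
Hamid in UTC: 12:15-16:15, 18:15-18:45.
Hamid can make the full 15:45-16:15 slot — that's 1.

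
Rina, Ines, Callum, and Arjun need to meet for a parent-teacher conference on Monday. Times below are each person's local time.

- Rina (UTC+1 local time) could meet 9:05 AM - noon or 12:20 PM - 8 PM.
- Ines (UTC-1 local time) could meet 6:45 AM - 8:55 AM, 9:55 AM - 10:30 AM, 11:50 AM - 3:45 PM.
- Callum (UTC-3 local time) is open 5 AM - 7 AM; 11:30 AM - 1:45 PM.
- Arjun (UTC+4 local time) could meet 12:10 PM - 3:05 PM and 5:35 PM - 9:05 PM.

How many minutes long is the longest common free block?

Rina in UTC: 08:05-11:00, 11:20-19:00 (subtract 1h to convert from UTC+1).
Ines in UTC: 07:45-09:55, 10:55-11:30, 12:50-16:45 (add 1h to convert from UTC-1).
Callum in UTC: 08:00-10:00, 14:30-16:45 (add 3h to convert from UTC-3).
Arjun in UTC: 08:10-11:05, 13:35-17:05 (subtract 4h to convert from UTC+4).
Rina ∩ Ines: 08:05-09:55, 10:55-11:00, 11:20-11:30, 12:50-16:45.
Rina ∩ Ines ∩ Callum: 08:05-09:55, 14:30-16:45.
Rina ∩ Ines ∩ Callum ∩ Arjun: 08:10-09:55, 14:30-16:45.
The longest is 14:30-16:45 at 135 minutes.

135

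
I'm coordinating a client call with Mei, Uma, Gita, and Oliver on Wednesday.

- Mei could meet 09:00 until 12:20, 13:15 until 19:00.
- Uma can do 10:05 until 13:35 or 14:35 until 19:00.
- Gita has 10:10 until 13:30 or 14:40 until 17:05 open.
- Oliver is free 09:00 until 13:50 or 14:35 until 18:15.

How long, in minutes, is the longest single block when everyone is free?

Mei ∩ Uma: 10:05-12:20, 13:15-13:35, 14:35-19:00.
Mei ∩ Uma ∩ Gita: 10:10-12:20, 13:15-13:30, 14:40-17:05.
Mei ∩ Uma ∩ Gita ∩ Oliver: 10:10-12:20, 13:15-13:30, 14:40-17:05.
The longest is 14:40-17:05 at 145 minutes.

145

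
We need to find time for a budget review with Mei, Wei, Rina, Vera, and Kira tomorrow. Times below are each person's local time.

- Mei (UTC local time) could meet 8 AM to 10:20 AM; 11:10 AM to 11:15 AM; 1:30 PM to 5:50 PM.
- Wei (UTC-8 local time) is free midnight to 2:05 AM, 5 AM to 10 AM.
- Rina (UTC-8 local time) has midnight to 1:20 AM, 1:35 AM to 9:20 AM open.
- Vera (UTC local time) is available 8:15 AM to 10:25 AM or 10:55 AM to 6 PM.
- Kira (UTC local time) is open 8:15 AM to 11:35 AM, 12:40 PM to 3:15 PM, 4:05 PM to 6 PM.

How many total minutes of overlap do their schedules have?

Mei in UTC: 08:00-10:20, 11:10-11:15, 13:30-17:50.
Wei in UTC: 08:00-10:05, 13:00-18:00 (add 8h to convert from UTC-8).
Rina in UTC: 08:00-09:20, 09:35-17:20 (add 8h to convert from UTC-8).
Vera in UTC: 08:15-10:25, 10:55-18:00.
Kira in UTC: 08:15-11:35, 12:40-15:15, 16:05-18:00.
Mei ∩ Wei: 08:00-10:05, 13:30-17:50.
Mei ∩ Wei ∩ Rina: 08:00-09:20, 09:35-10:05, 13:30-17:20.
Mei ∩ Wei ∩ Rina ∩ Vera: 08:15-09:20, 09:35-10:05, 13:30-17:20.
Mei ∩ Wei ∩ Rina ∩ Vera ∩ Kira: 08:15-09:20, 09:35-10:05, 13:30-15:15, 16:05-17:20.
Those are the intersection windows.
Summing the common windows: 65 + 30 + 105 + 75 = 275 minutes.

275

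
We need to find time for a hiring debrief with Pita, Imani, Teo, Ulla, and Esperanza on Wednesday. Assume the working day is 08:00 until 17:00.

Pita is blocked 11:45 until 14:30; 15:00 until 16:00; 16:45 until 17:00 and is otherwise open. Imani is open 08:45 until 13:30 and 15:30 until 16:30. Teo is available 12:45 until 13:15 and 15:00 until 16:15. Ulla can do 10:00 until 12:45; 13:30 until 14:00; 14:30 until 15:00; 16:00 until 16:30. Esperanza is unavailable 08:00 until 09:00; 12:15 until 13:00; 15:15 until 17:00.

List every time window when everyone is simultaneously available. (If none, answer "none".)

Pita free: 08:00-11:45, 14:30-15:00, 16:00-16:45 (invert busy blocks within the working day).
Imani free: 08:45-13:30, 15:30-16:30.
Teo free: 12:45-13:15, 15:00-16:15.
Ulla free: 10:00-12:45, 13:30-14:00, 14:30-15:00, 16:00-16:30.
Esperanza free: 09:00-12:15, 13:00-15:15 (invert busy blocks within the working day).
Pita ∩ Imani: 08:45-11:45, 16:00-16:30.
Pita ∩ Imani ∩ Teo: 16:00-16:15.
Pita ∩ Imani ∩ Teo ∩ Ulla: 16:00-16:15.
Pita ∩ Imani ∩ Teo ∩ Ulla ∩ Esperanza: ∅.
There is no time when everyone is free.

none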